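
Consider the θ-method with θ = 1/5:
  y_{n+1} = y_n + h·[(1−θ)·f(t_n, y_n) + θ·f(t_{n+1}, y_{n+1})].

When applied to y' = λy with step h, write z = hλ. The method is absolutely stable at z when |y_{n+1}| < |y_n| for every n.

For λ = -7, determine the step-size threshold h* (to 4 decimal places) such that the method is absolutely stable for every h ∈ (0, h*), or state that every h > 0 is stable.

(-3.3333,0); λ=-7 ⇒ h* = (10/3)/7 = 0.4762.

Set f=λy, z=hλ:
  y_{n+1} = y_n + z·[4/5·y_n + 1/5·y_{n+1}] ⇒ (1 − 1/5z)y_{n+1} = (1 + 4/5z)y_n
  R(z) = (1 + 4/5z)/(1 − 1/5z).

Solve |R(x)|<1 on ℝ⁻.
x=-0.71: |R|=0.3783
R=−1: 1+4/5x = −1+1/5x ⇒ -3/5x=2 ⇒ x=2/(-3/5)=-3.3333
Confirm numerically:
  x=-3.304: |R|=0.98940 <1
  x=-1.557: |R|=0.18728 <1
  x=-1.461: |R|=0.13063 <1
  x=-3.784: |R|=1.15392 >1
  x=-3.548: |R|=1.07534 >1
Stable set (-3.3333, 0).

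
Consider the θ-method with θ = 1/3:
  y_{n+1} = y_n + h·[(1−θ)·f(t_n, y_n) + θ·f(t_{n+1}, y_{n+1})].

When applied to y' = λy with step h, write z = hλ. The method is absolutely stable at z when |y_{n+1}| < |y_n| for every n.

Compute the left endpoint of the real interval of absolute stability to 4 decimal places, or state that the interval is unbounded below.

z* = -6.0000.

On y'=λy, z=hλ:
  y_{n+1} = y_n + z·[2/3·y_n + 1/3·y_{n+1}] ⇒ (1 − 1/3z)y_{n+1} = (1 + 2/3z)y_n
  R(z) = (1 + 2/3z)/(1 − 1/3z).

Find x<0 with |R(x)|<1.
x=-0.4: |R|=0.6471
R=−1: 1+2/3x = −1+1/3x ⇒ -1/3x=2 ⇒ x=2/(-1/3)=-6.0000
Confirm numerically:
  x=-5.171: |R|=0.89854 <1
  x=-3.454: |R|=0.60552 <1
  x=-3.411: |R|=0.59616 <1
  x=-2.439: |R|=0.34528 <1
  x=-6.373: |R|=1.03980 >1
  x=-6.292: |R|=1.03142 >1
  x=-6.242: |R|=1.02618 >1
Stable set (-6.0000, 0).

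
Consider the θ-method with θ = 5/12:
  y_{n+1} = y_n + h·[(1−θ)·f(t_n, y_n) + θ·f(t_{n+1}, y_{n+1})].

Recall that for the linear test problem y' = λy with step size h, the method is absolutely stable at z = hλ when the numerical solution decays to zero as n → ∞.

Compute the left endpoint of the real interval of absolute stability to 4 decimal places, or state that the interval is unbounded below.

Set f=λy, z=hλ:
  y_{n+1} = y_n + z·[7/12·y_n + 5/12·y_{n+1}] ⇒ (1 − 5/12z)y_{n+1} = (1 + 7/12z)y_n
  R(z) = (1 + 7/12z)/(1 − 5/12z).

Find x<0 with |R(x)|<1.
x=-0.36: |R|=0.6870
R=−1: 1+7/12x = −1+5/12x ⇒ -1/6x=2 ⇒ x=2/(-1/6)=-12.0000
Confirm numerically:
  x=-10.822: |R|=0.96436 <1
  x=-8.017: |R|=0.84706 <1
  x=-5.421: |R|=0.66352 <1
  x=-12.305: |R|=1.00830 >1
  x=-12.146: |R|=1.00401 >1
So |R|<1 on (-12.0000, 0).

left endpoint -12.0000.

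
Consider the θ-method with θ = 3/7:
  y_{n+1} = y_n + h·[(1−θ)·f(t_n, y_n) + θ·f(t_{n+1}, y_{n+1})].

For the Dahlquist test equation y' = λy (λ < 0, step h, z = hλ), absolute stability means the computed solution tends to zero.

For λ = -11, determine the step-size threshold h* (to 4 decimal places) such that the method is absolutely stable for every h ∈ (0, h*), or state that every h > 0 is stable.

On y'=λy, z=hλ:
  y_{n+1} = y_n + z·[4/7·y_n + 3/7·y_{n+1}] ⇒ (1 − 3/7z)y_{n+1} = (1 + 4/7z)y_n
  R(z) = (1 + 4/7z)/(1 − 3/7z).

Boundary: |R(x)|=1, x<0.
x=-0.84: |R|=0.3824
R=−1: 1+4/7x = −1+3/7x ⇒ -1/7x=2 ⇒ x=2/(-1/7)=-14.0000
Confirm numerically:
  x=-13.722: |R|=0.99423 <1
  x=-9.018: |R|=0.85370 <1
  x=-6.245: |R|=0.69866 <1
  x=-14.545: |R|=1.01076 >1
  x=-14.499: |R|=1.00988 >1
  x=-14.113: |R|=1.00229 >1
Interval (-14.0000, 0).

(-14.0000,0); λ=-11 ⇒ h* = (14)/11 = 1.2727.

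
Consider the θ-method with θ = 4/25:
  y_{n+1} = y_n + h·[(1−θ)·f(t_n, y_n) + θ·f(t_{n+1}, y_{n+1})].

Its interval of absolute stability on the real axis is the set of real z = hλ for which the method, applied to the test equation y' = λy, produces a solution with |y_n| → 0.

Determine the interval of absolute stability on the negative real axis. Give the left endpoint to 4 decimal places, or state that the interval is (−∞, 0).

(-2.9412, 0).

Set f=λy, z=hλ:
  y_{n+1} = y_n + z·[21/25·y_n + 4/25·y_{n+1}] ⇒ (1 − 4/25z)y_{n+1} = (1 + 21/25z)y_n
  so R(z) = (1 + 21/25z)/(1 − 4/25z).

Find x<0 with |R(x)|<1.
x=-1.67: |R|=0.3179
R=−1: 1+21/25x = −1+4/25x ⇒ -17/25x=2 ⇒ x=2/(-17/25)=-2.9412
Confirm numerically:
  x=-2.890: |R|=0.97620 <1
  x=-2.229: |R|=0.64303 <1
  x=-1.571: |R|=0.25543 <1
  x=-1.436: |R|=0.16771 <1
  x=-3.029: |R|=1.04023 >1
  x=-3.008: |R|=1.03068 >1
Interval (-2.9412, 0).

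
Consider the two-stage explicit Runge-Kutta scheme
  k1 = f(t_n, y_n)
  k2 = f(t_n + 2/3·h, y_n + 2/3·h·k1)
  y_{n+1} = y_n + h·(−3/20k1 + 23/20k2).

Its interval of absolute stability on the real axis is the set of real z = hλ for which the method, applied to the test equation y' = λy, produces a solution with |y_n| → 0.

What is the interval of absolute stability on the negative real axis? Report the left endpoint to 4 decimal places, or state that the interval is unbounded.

(-1.3043, 0).

With y'=λy (z=hλ):
  k1=λy_n ⇒ h·k1=z·y_n;  k2=λ(1+2/3z)y_n ⇒ h·k2=z(1+2/3z)y_n
  y_{n+1}/y_n = 1 − 3/20z + 23/20z(1+2/3z) = 1 + z + 23/30z²
  Hence R(z) = 1 + z + 23/30z².

Need |R(x)|<1, x<0.
x=-0.36: |R|=0.7394
R=1: x+23/30x²=0 ⇒ x=−30/23=-1.3043; min R=1−1/(4·23/30)=0.6739>−1
Confirm numerically:
  x=-1.181: |R|=0.88832 <1
  x=-0.628: |R|=0.67436 <1
  x=-0.612: |R|=0.67515 <1
  x=-1.519: |R|=1.24998 >1
  x=-1.396: |R|=1.09809 >1
Stable set (-1.3043, 0).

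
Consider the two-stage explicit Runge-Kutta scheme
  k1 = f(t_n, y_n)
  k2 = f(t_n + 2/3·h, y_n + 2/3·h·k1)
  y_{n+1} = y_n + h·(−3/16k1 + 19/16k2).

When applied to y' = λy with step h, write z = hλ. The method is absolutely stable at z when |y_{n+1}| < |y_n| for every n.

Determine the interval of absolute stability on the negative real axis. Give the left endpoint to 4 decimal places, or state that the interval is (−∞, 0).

On y'=λy, z=hλ:
  k1=λy_n ⇒ h·k1=z·y_n;  k2=λ(1+2/3z)y_n ⇒ h·k2=z(1+2/3z)y_n
  y_{n+1}/y_n = 1 − 3/16z + 19/16z(1+2/3z) = 1 + z + 19/24z²
  ⇒ R(z) = 1 + z + 19/24z².

Find x<0 with |R(x)|<1.
x=-0.77: |R|=0.6994
R=1: x+19/24x²=0 ⇒ x=−24/19=-1.2632; min R=1−1/(4·19/24)=0.6842>−1
Confirm numerically:
  x=-0.844: |R|=0.71993 <1
  x=-0.792: |R|=0.70458 <1
  x=-0.535: |R|=0.69159 <1
  x=-1.826: |R|=1.81364 >1
  x=-1.415: |R|=1.17009 >1
Interval (-1.2632, 0).

z∈(-1.2632,0).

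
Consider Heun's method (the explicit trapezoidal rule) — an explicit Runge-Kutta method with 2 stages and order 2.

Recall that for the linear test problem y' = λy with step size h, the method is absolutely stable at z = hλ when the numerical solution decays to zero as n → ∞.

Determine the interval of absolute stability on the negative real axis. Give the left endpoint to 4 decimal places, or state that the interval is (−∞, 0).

On y'=λy, z=hλ:
  order 2, 2-stage ⇒ R(z)=1+z+z^2/2
  (e.g. R(-1.31)=0.54805, |R|=0.54805)

Boundary: |R(x)|=1, x<0.
x=-1.31: |R|=0.5481
|R(-2.36)|=1.4248 |R(-2.13)|=1.1384 |R(-1.84)|=0.8528
Bisect:
  x_lo=-2.4924 |R|=1.6136  x_hi=-0.3955 |R|=0.6827
  mid=-1.44394 |R|=0.59854 →hi
  mid=-1.96817 |R|=0.96868 →hi
  mid=-2.23029 |R|=1.25680 →lo
  mid=-2.09923 |R|=1.10415 →lo
  mid=-2.03370 |R|=1.03427 →lo
  mid=-2.00094 |R|=1.00094 →lo
  mid=-1.98455 |R|=0.98467 →hi
  mid=-1.99274 |R|=0.99277 →hi
  mid=-1.99684 |R|=0.99684 →hi
  mid=-1.99889 |R|=0.99889 →hi
  ...
  [-2.00004,-1.99991] ⇒ x*=-2.0000
Interval (-2.0000, 0).

(-2.0000, 0).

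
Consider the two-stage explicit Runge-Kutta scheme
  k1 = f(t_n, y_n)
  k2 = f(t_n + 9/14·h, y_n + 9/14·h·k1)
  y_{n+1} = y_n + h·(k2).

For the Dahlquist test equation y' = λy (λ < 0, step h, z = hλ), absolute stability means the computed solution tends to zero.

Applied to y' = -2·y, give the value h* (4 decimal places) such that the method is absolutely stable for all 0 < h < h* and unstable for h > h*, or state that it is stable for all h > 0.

Set f=λy, z=hλ:
  k1=λy_n ⇒ h·k1=z·y_n;  k2=λ(1+9/14z)y_n ⇒ h·k2=z(1+9/14z)y_n
  y_{n+1}/y_n = 1 + z(1+9/14z) = 1 + z + 9/14z²
  ⇒ R(z) = 1 + z + 9/14z².

Boundary: |R(x)|=1, x<0.
x=-0.69: |R|=0.6161
R=1: x+9/14x²=0 ⇒ x=−14/9=-1.5556; min R=1−1/(4·9/14)=0.6111>−1
Confirm numerically:
  x=-1.486: |R|=0.93355 <1
  x=-1.290: |R|=0.77978 <1
  x=-0.905: |R|=0.62152 <1
  x=-1.985: |R|=1.54800 >1
  x=-1.655: |R|=1.10580 >1
So |R|<1 on (-1.5556, 0).

(-1.5556,0); λ=-2 ⇒ h* = (14/9)/2 = 0.7778.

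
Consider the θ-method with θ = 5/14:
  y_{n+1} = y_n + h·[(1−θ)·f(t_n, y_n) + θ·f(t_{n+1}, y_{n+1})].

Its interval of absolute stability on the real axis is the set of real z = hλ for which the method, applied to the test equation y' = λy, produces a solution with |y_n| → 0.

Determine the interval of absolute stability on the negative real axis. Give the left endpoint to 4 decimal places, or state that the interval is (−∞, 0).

Set f=λy, z=hλ:
  y_{n+1} = y_n + z·[9/14·y_n + 5/14·y_{n+1}] ⇒ (1 − 5/14z)y_{n+1} = (1 + 9/14z)y_n
  Hence R(z) = (1 + 9/14z)/(1 − 5/14z).

Solve |R(x)|<1 on ℝ⁻.
x=-1.24: |R|=0.1406
R=−1: 1+9/14x = −1+5/14x ⇒ -2/7x=2 ⇒ x=2/(-2/7)=-7.0000
Confirm numerically:
  x=-6.913: |R|=0.99283 <1
  x=-5.150: |R|=0.81384 <1
  x=-3.926: |R|=0.63437 <1
  x=-7.141: |R|=1.01135 >1
  x=-7.103: |R|=1.00832 >1
So |R|<1 on (-7.0000, 0).

z∈(-7.0000,0).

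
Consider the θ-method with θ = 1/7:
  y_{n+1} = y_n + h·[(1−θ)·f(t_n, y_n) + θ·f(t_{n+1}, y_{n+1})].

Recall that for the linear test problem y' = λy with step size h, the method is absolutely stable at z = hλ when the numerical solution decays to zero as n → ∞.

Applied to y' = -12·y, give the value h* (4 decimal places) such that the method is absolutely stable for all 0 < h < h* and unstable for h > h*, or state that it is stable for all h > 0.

On y'=λy, z=hλ:
  y_{n+1} = y_n + z·[6/7·y_n + 1/7·y_{n+1}] ⇒ (1 − 1/7z)y_{n+1} = (1 + 6/7z)y_n
  Hence R(z) = (1 + 6/7z)/(1 − 1/7z).

Solve |R(x)|<1 on ℝ⁻.
x=-1.09: |R|=0.0569
R=−1: 1+6/7x = −1+1/7x ⇒ -5/7x=2 ⇒ x=2/(-5/7)=-2.8000
Confirm numerically:
  x=-2.659: |R|=0.92701 <1
  x=-2.084: |R|=0.60590 <1
  x=-1.304: |R|=0.09923 <1
  x=-3.386: |R|=1.28211 >1
  x=-3.094: |R|=1.14563 >1
Interval (-2.8000, 0).

(-2.8000,0); λ=-12 ⇒ h* = (14/5)/12 = 0.2333.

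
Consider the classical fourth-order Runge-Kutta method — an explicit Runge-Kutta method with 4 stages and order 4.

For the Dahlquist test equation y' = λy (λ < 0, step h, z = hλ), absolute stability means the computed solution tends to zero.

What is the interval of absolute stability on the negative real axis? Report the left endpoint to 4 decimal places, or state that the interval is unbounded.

Set f=λy, z=hλ:
  order 4, 4-stage ⇒ R(z)=1+z+z^2/2+z^3/6+z^4/24
  (e.g. R(-1.63)=0.27079, |R|=0.27079)

Need |R(x)|<1, x<0.
x=-1.63: |R|=0.2708
|R(-2.18)|=0.4105 |R(-2.13)|=0.3855 |R(-1.01)|=0.3717
Bisect:
  x_lo=-3.6567 |R|=3.3295  x_hi=-0.3200 |R|=0.7262
  mid=-1.98832 |R|=0.32951 →hi
  mid=-2.82249 |R|=1.05755 →lo
  mid=-2.40541 |R|=0.56288 →hi
  mid=-2.61395 |R|=0.77094 →hi
  mid=-2.71822 |R|=0.90350 →hi
  mid=-2.77036 |R|=0.97772 →hi
  mid=-2.79643 |R|=1.01692 →lo
  ...
  [-2.78543,-2.78523] ⇒ x*=-2.7853
So |R|<1 on (-2.7853, 0).

(-2.7853, 0).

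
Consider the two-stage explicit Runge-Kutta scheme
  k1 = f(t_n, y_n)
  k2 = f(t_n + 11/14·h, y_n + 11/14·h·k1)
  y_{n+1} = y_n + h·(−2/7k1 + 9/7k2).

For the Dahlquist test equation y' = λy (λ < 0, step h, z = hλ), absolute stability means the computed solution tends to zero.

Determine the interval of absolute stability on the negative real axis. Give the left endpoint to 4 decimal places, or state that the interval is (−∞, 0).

z∈(-0.9899,0).

On y'=λy, z=hλ:
  k1=λy_n ⇒ h·k1=z·y_n;  k2=λ(1+11/14z)y_n ⇒ h·k2=z(1+11/14z)y_n
  y_{n+1}/y_n = 1 − 2/7z + 9/7z(1+11/14z) = 1 + z + 99/98z²
  ⇒ R(z) = 1 + z + 99/98z².

Boundary: |R(x)|=1, x<0.
x=-0.6: |R|=0.7637
R=1: x+99/98x²=0 ⇒ x=−98/99=-0.9899; min R=1−1/(4·99/98)=0.7525>−1
Confirm numerically:
  x=-0.614: |R|=0.76684 <1
  x=-0.560: |R|=0.75680 <1
  x=-0.465: |R|=0.75343 <1
  x=-1.157: |R|=1.19531 >1
  x=-1.108: |R|=1.13219 >1
Stable set (-0.9899, 0).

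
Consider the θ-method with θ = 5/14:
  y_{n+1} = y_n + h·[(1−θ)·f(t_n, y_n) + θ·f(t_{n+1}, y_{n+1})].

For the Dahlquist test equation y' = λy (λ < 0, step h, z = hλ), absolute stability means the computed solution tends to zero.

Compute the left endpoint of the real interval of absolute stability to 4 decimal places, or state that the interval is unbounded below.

On y'=λy, z=hλ:
  y_{n+1} = y_n + z·[9/14·y_n + 5/14·y_{n+1}] ⇒ (1 − 5/14z)y_{n+1} = (1 + 9/14z)y_n
  ⇒ R(z) = (1 + 9/14z)/(1 − 5/14z).

Boundary: |R(x)|=1, x<0.
x=-0.9: |R|=0.3189
R=−1: 1+9/14x = −1+5/14x ⇒ -2/7x=2 ⇒ x=2/(-2/7)=-7.0000
Confirm numerically:
  x=-5.663: |R|=0.87361 <1
  x=-4.368: |R|=0.70625 <1
  x=-3.490: |R|=0.55358 <1
  x=-7.570: |R|=1.04397 >1
  x=-7.503: |R|=1.03906 >1
Interval (-7.0000, 0).

left endpoint -7.0000.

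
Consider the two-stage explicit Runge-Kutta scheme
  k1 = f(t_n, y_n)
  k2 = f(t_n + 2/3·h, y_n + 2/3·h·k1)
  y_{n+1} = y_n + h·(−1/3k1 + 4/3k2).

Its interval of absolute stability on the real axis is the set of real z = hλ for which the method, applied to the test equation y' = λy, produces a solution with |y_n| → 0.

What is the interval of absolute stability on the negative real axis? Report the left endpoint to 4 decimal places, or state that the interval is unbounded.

With y'=λy (z=hλ):
  k1=λy_n ⇒ h·k1=z·y_n;  k2=λ(1+2/3z)y_n ⇒ h·k2=z(1+2/3z)y_n
  y_{n+1}/y_n = 1 − 1/3z + 4/3z(1+2/3z) = 1 + z + 8/9z²
  ⇒ R(z) = 1 + z + 8/9z².

Boundary: |R(x)|=1, x<0.
x=-1.54: |R|=1.5681
R=1: x+8/9x²=0 ⇒ x=−9/8=-1.1250; min R=1−1/(4·8/9)=0.7188>−1
Confirm numerically:
  x=-1.025: |R|=0.90889 <1
  x=-0.798: |R|=0.76805 <1
  x=-0.787: |R|=0.76355 <1
  x=-0.465: |R|=0.72720 <1
  x=-1.461: |R|=1.43635 >1
  x=-1.263: |R|=1.15493 >1
Interval (-1.1250, 0).

(-1.1250, 0).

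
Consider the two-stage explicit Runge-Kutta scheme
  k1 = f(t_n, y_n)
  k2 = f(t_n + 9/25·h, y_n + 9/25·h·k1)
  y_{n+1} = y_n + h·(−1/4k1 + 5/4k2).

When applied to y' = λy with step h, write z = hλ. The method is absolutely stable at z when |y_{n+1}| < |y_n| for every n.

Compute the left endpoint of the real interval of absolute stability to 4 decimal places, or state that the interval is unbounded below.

Set f=λy, z=hλ:
  k1=λy_n ⇒ h·k1=z·y_n;  k2=λ(1+9/25z)y_n ⇒ h·k2=z(1+9/25z)y_n
  y_{n+1}/y_n = 1 − 1/4z + 5/4z(1+9/25z) = 1 + z + 9/20z²
  ⇒ R(z) = 1 + z + 9/20z².

Find x<0 with |R(x)|<1.
x=-1.36: |R|=0.4723
R=1: x+9/20x²=0 ⇒ x=−20/9=-2.2222; min R=1−1/(4·9/20)=0.4444>−1
Confirm numerically:
  x=-2.038: |R|=0.83105 <1
  x=-1.348: |R|=0.46970 <1
  x=-1.149: |R|=0.44509 <1
  x=-2.786: |R|=1.70681 >1
  x=-2.749: |R|=1.65165 >1
  x=-2.635: |R|=1.48945 >1
So |R|<1 on (-2.2222, 0).

left endpoint -2.2222.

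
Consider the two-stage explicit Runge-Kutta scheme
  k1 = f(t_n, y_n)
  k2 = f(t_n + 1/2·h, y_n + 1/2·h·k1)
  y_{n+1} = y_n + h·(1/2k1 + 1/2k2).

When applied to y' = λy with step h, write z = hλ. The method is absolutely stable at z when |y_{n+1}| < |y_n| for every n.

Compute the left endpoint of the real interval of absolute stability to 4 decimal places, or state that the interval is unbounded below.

On y'=λy, z=hλ:
  k1=λy_n ⇒ h·k1=z·y_n;  k2=λ(1+1/2z)y_n ⇒ h·k2=z(1+1/2z)y_n
  y_{n+1}/y_n = 1 + 1/2z + 1/2z(1+1/2z) = 1 + z + 1/4z²
  ⇒ R(z) = 1 + z + 1/4z².

Need |R(x)|<1, x<0.
x=-0.74: |R|=0.3969
R=1: x+1/4x²=0 ⇒ x=−4=-4.0000; min R=1−1/(4·1/4)=0.0000>−1
Confirm numerically:
  x=-3.721: |R|=0.74046 <1
  x=-2.866: |R|=0.18749 <1
  x=-2.041: |R|=0.00042 <1
  x=-4.440: |R|=1.48840 >1
  x=-4.074: |R|=1.07537 >1
Interval (-4.0000, 0).

z* = -4.0000.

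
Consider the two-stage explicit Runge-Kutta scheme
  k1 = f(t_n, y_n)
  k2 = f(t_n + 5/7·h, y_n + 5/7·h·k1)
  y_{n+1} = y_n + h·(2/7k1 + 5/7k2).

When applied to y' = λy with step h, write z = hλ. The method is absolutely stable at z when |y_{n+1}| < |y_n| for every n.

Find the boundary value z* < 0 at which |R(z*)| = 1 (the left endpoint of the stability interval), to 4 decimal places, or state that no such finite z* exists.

z* = -1.9600.

Test eqn y'=λy, z=hλ:
  k1=λy_n ⇒ h·k1=z·y_n;  k2=λ(1+5/7z)y_n ⇒ h·k2=z(1+5/7z)y_n
  y_{n+1}/y_n = 1 + 2/7z + 5/7z(1+5/7z) = 1 + z + 25/49z²
  Hence R(z) = 1 + z + 25/49z².

Boundary: |R(x)|=1, x<0.
x=-0.75: |R|=0.5370
R=1: x+25/49x²=0 ⇒ x=−49/25=-1.9600; min R=1−1/(4·25/49)=0.5100>−1
Confirm numerically:
  x=-1.804: |R|=0.85642 <1
  x=-1.097: |R|=0.51698 <1
  x=-0.849: |R|=0.51876 <1
  x=-2.013: |R|=1.05443 >1
  x=-1.992: |R|=1.03252 >1
So |R|<1 on (-1.9600, 0).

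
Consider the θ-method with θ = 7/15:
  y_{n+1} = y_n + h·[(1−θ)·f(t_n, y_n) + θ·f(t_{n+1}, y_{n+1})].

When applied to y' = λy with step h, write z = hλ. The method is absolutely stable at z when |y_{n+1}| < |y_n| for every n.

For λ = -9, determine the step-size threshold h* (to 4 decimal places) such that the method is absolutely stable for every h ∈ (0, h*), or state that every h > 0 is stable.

(-30.0000,0); λ=-9 ⇒ h* = (30)/9 = 3.3333.

On y'=λy, z=hλ:
  y_{n+1} = y_n + z·[8/15·y_n + 7/15·y_{n+1}] ⇒ (1 − 7/15z)y_{n+1} = (1 + 8/15z)y_n
  so R(z) = (1 + 8/15z)/(1 − 7/15z).

Solve |R(x)|<1 on ℝ⁻.
x=-1.06: |R|=0.2908
R=−1: 1+8/15x = −1+7/15x ⇒ -1/15x=2 ⇒ x=2/(-1/15)=-30.0000
Confirm numerically:
  x=-28.920: |R|=0.99503 <1
  x=-15.265: |R|=0.87908 <1
  x=-12.401: |R|=0.82713 <1
  x=-30.393: |R|=1.00173 >1
  x=-30.365: |R|=1.00160 >1
  x=-30.189: |R|=1.00084 >1
Interval (-30.0000, 0).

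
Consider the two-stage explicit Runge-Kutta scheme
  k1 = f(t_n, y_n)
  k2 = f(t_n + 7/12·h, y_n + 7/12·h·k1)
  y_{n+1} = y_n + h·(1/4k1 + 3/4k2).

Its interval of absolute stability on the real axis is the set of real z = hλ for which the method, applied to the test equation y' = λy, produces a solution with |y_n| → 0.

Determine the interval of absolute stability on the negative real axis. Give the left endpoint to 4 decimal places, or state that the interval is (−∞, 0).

z∈(-2.2857,0).

With y'=λy (z=hλ):
  k1=λy_n ⇒ h·k1=z·y_n;  k2=λ(1+7/12z)y_n ⇒ h·k2=z(1+7/12z)y_n
  y_{n+1}/y_n = 1 + 1/4z + 3/4z(1+7/12z) = 1 + z + 7/16z²
  Hence R(z) = 1 + z + 7/16z².

Find x<0 with |R(x)|<1.
x=-1.21: |R|=0.4305
R=1: x+7/16x²=0 ⇒ x=−16/7=-2.2857; min R=1−1/(4·7/16)=0.4286>−1
Confirm numerically:
  x=-2.206: |R|=0.92307 <1
  x=-1.845: |R|=0.64426 <1
  x=-1.188: |R|=0.42946 <1
  x=-1.002: |R|=0.43725 <1
  x=-2.878: |R|=1.74576 >1
  x=-2.433: |R|=1.15678 >1
So |R|<1 on (-2.2857, 0).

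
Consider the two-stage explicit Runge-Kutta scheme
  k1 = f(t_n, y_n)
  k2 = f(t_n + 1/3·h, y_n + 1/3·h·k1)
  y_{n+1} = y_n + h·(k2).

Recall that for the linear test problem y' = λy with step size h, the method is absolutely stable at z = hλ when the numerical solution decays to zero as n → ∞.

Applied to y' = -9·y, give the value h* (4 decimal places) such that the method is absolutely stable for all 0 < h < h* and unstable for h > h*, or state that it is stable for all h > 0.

(-3.0000,0); λ=-9 ⇒ h* = (3)/9 = 0.3333.

On y'=λy, z=hλ:
  k1=λy_n ⇒ h·k1=z·y_n;  k2=λ(1+1/3z)y_n ⇒ h·k2=z(1+1/3z)y_n
  y_{n+1}/y_n = 1 + z(1+1/3z) = 1 + z + 1/3z²
  R(z) = 1 + z + 1/3z².

Solve |R(x)|<1 on ℝ⁻.
x=-1.75: |R|=0.2708
R=1: x+1/3x²=0 ⇒ x=−3=-3.0000; min R=1−1/(4·1/3)=0.2500>−1
Confirm numerically:
  x=-2.807: |R|=0.81942 <1
  x=-2.343: |R|=0.48688 <1
  x=-2.263: |R|=0.44406 <1
  x=-3.556: |R|=1.65905 >1
  x=-3.412: |R|=1.46858 >1
  x=-3.136: |R|=1.14217 >1
So |R|<1 on (-3.0000, 0).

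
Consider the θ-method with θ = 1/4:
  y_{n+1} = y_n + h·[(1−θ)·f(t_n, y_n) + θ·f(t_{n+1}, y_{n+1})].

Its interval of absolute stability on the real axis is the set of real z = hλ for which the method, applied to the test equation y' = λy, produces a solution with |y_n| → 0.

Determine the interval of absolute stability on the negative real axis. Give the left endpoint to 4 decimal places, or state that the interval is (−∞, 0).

With y'=λy (z=hλ):
  y_{n+1} = y_n + z·[3/4·y_n + 1/4·y_{n+1}] ⇒ (1 − 1/4z)y_{n+1} = (1 + 3/4z)y_n
  R(z) = (1 + 3/4z)/(1 − 1/4z).

Solve |R(x)|<1 on ℝ⁻.
x=-1.51: |R|=0.0962
R=−1: 1+3/4x = −1+1/4x ⇒ -1/2x=2 ⇒ x=2/(-1/2)=-4.0000
Confirm numerically:
  x=-3.806: |R|=0.95029 <1
  x=-3.329: |R|=0.81689 <1
  x=-3.001: |R|=0.71461 <1
  x=-1.936: |R|=0.30458 <1
  x=-4.320: |R|=1.07692 >1
  x=-4.238: |R|=1.05778 >1
  x=-4.144: |R|=1.03536 >1
Stable set (-4.0000, 0).

z∈(-4.0000,0).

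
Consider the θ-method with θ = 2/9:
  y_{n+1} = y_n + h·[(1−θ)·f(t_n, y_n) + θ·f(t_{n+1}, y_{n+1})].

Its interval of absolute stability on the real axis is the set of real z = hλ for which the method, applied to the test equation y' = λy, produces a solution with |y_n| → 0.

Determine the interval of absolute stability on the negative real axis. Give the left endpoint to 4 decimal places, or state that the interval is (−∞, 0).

(-3.6000, 0).

With y'=λy (z=hλ):
  y_{n+1} = y_n + z·[7/9·y_n + 2/9·y_{n+1}] ⇒ (1 − 2/9z)y_{n+1} = (1 + 7/9z)y_n
  so R(z) = (1 + 7/9z)/(1 − 2/9z).

Solve |R(x)|<1 on ℝ⁻.
x=-1.57: |R|=0.1639
R=−1: 1+7/9x = −1+2/9x ⇒ -5/9x=2 ⇒ x=2/(-5/9)=-3.6000
Confirm numerically:
  x=-3.071: |R|=0.82532 <1
  x=-1.903: |R|=0.33742 <1
  x=-1.781: |R|=0.27599 <1
  x=-3.956: |R|=1.10525 >1
  x=-3.747: |R|=1.04456 >1
So |R|<1 on (-3.6000, 0).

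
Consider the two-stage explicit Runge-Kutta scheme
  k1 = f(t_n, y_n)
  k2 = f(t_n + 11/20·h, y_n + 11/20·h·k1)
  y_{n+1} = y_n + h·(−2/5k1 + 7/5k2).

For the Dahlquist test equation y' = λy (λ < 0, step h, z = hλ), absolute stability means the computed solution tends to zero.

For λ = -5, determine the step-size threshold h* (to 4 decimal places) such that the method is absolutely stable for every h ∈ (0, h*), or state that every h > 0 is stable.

(-1.2987,0); λ=-5 ⇒ h* = (100/77)/5 = 0.2597.

Set f=λy, z=hλ:
  k1=λy_n ⇒ h·k1=z·y_n;  k2=λ(1+11/20z)y_n ⇒ h·k2=z(1+11/20z)y_n
  y_{n+1}/y_n = 1 − 2/5z + 7/5z(1+11/20z) = 1 + z + 77/100z²
  so R(z) = 1 + z + 77/100z².

Find x<0 with |R(x)|<1.
x=-1.61: |R|=1.3859
R=1: x+77/100x²=0 ⇒ x=−100/77=-1.2987; min R=1−1/(4·77/100)=0.6753>−1
Confirm numerically:
  x=-1.240: |R|=0.94395 <1
  x=-1.222: |R|=0.92783 <1
  x=-0.626: |R|=0.67574 <1
  x=-1.874: |R|=1.83014 >1
  x=-1.659: |R|=1.46026 >1
  x=-1.358: |R|=1.06201 >1
Interval (-1.2987, 0).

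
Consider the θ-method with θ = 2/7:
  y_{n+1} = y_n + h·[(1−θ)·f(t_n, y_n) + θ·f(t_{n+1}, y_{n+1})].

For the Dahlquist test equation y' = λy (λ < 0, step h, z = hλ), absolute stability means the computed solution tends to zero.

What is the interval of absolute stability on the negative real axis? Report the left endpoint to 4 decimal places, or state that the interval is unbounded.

With y'=λy (z=hλ):
  y_{n+1} = y_n + z·[5/7·y_n + 2/7·y_{n+1}] ⇒ (1 − 2/7z)y_{n+1} = (1 + 5/7z)y_n
  so R(z) = (1 + 5/7z)/(1 − 2/7z).

Need |R(x)|<1, x<0.
x=-0.61: |R|=0.4805
R=−1: 1+5/7x = −1+2/7x ⇒ -3/7x=2 ⇒ x=2/(-3/7)=-4.6667
Confirm numerically:
  x=-4.299: |R|=0.92929 <1
  x=-4.230: |R|=0.91527 <1
  x=-3.228: |R|=0.67925 <1
  x=-5.152: |R|=1.08414 >1
  x=-4.981: |R|=1.05559 >1
  x=-4.858: |R|=1.03434 >1
Interval (-4.6667, 0).

z∈(-4.6667,0).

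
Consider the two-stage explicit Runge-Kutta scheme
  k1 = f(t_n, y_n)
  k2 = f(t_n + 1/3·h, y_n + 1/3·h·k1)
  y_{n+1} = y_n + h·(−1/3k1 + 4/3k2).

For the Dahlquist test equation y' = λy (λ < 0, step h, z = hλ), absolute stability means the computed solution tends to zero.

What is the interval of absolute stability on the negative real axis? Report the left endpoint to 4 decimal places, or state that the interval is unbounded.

(-2.2500, 0).

With y'=λy (z=hλ):
  k1=λy_n ⇒ h·k1=z·y_n;  k2=λ(1+1/3z)y_n ⇒ h·k2=z(1+1/3z)y_n
  y_{n+1}/y_n = 1 − 1/3z + 4/3z(1+1/3z) = 1 + z + 4/9z²
  ⇒ R(z) = 1 + z + 4/9z².

Need |R(x)|<1, x<0.
x=-1.09: |R|=0.4380
R=1: x+4/9x²=0 ⇒ x=−9/4=-2.2500; min R=1−1/(4·4/9)=0.4375>−1
Confirm numerically:
  x=-2.090: |R|=0.85138 <1
  x=-1.879: |R|=0.69017 <1
  x=-1.851: |R|=0.67176 <1
  x=-1.625: |R|=0.54861 <1
  x=-2.815: |R|=1.70688 >1
  x=-2.688: |R|=1.52326 >1
  x=-2.679: |R|=1.51080 >1
So |R|<1 on (-2.2500, 0).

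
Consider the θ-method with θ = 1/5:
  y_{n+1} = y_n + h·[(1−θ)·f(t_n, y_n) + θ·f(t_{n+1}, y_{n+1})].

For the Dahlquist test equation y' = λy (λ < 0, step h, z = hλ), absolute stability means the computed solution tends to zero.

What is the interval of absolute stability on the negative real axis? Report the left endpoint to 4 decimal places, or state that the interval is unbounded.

z∈(-3.3333,0).

With y'=λy (z=hλ):
  y_{n+1} = y_n + z·[4/5·y_n + 1/5·y_{n+1}] ⇒ (1 − 1/5z)y_{n+1} = (1 + 4/5z)y_n
  so R(z) = (1 + 4/5z)/(1 − 1/5z).

Solve |R(x)|<1 on ℝ⁻.
x=-0.51: |R|=0.5372
R=−1: 1+4/5x = −1+1/5x ⇒ -3/5x=2 ⇒ x=2/(-3/5)=-3.3333
Confirm numerically:
  x=-3.148: |R|=0.93176 <1
  x=-3.056: |R|=0.89672 <1
  x=-2.384: |R|=0.61430 <1
  x=-1.987: |R|=0.42193 <1
  x=-3.913: |R|=1.19511 >1
  x=-3.474: |R|=1.04980 >1
Stable set (-3.3333, 0).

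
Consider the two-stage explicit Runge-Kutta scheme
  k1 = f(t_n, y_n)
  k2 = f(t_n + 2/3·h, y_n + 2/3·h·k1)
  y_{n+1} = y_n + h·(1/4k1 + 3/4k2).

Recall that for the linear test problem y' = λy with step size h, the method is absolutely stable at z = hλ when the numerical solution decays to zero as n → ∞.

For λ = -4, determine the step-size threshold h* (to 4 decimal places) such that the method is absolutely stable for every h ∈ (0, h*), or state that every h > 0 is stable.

With y'=λy (z=hλ):
  k1=λy_n ⇒ h·k1=z·y_n;  k2=λ(1+2/3z)y_n ⇒ h·k2=z(1+2/3z)y_n
  y_{n+1}/y_n = 1 + 1/4z + 3/4z(1+2/3z) = 1 + z + 1/2z²
  R(z) = 1 + z + 1/2z².

Find x<0 with |R(x)|<1.
x=-1.55: |R|=0.6513
R=1: x+1/2x²=0 ⇒ x=−2=-2.0000; min R=1−1/(4·1/2)=0.5000>−1
Confirm numerically:
  x=-1.502: |R|=0.62600 <1
  x=-1.025: |R|=0.50031 <1
  x=-0.870: |R|=0.50845 <1
  x=-2.473: |R|=1.58486 >1
  x=-2.450: |R|=1.55125 >1
Interval (-2.0000, 0).

(-2.0000,0); λ=-4 ⇒ h* = (2)/4 = 0.5000.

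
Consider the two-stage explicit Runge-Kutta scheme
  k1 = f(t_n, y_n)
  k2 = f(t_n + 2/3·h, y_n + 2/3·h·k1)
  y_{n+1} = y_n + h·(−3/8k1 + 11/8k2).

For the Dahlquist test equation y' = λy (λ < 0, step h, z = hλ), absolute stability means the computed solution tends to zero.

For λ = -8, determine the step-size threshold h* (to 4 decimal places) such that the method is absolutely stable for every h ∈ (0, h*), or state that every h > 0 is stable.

On y'=λy, z=hλ:
  k1=λy_n ⇒ h·k1=z·y_n;  k2=λ(1+2/3z)y_n ⇒ h·k2=z(1+2/3z)y_n
  y_{n+1}/y_n = 1 − 3/8z + 11/8z(1+2/3z) = 1 + z + 11/12z²
  Hence R(z) = 1 + z + 11/12z².

Boundary: |R(x)|=1, x<0.
x=-0.81: |R|=0.7914
R=1: x+11/12x²=0 ⇒ x=−12/11=-1.0909; min R=1−1/(4·11/12)=0.7273>−1
Confirm numerically:
  x=-0.898: |R|=0.84120 <1
  x=-0.589: |R|=0.72901 <1
  x=-0.558: |R|=0.72742 <1
  x=-1.524: |R|=1.60503 >1
  x=-1.241: |R|=1.17074 >1
Interval (-1.0909, 0).

(-1.0909,0); λ=-8 ⇒ h* = (12/11)/8 = 0.1364.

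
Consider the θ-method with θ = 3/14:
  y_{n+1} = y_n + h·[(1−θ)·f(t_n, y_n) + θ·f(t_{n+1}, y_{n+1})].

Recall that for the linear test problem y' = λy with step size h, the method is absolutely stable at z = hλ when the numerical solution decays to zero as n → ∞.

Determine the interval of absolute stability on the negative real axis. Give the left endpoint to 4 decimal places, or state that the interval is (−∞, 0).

Set f=λy, z=hλ:
  y_{n+1} = y_n + z·[11/14·y_n + 3/14·y_{n+1}] ⇒ (1 − 3/14z)y_{n+1} = (1 + 11/14z)y_n
  Hence R(z) = (1 + 11/14z)/(1 − 3/14z).

Solve |R(x)|<1 on ℝ⁻.
x=-0.35: |R|=0.6744
R=−1: 1+11/14x = −1+3/14x ⇒ -4/7x=2 ⇒ x=2/(-4/7)=-3.5000
Confirm numerically:
  x=-2.232: |R|=0.50986 <1
  x=-1.950: |R|=0.37531 <1
  x=-1.622: |R|=0.20365 <1
  x=-1.526: |R|=0.14996 <1
  x=-4.032: |R|=1.16309 >1
  x=-3.933: |R|=1.13427 >1
  x=-3.596: |R|=1.03098 >1
So |R|<1 on (-3.5000, 0).

(-3.5000, 0).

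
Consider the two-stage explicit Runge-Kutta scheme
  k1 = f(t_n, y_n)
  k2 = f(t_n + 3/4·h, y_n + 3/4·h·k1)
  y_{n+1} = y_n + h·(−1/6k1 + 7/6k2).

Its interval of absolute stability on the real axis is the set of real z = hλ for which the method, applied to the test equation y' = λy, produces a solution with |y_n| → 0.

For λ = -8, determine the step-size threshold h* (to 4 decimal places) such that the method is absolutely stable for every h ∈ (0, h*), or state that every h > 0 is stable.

(-1.1429,0); λ=-8 ⇒ h* = (8/7)/8 = 0.1429.

Test eqn y'=λy, z=hλ:
  k1=λy_n ⇒ h·k1=z·y_n;  k2=λ(1+3/4z)y_n ⇒ h·k2=z(1+3/4z)y_n
  y_{n+1}/y_n = 1 − 1/6z + 7/6z(1+3/4z) = 1 + z + 7/8z²
  R(z) = 1 + z + 7/8z².

Find x<0 with |R(x)|<1.
x=-1.21: |R|=1.0711
R=1: x+7/8x²=0 ⇒ x=−8/7=-1.1429; min R=1−1/(4·7/8)=0.7143>−1
Confirm numerically:
  x=-1.066: |R|=0.92831 <1
  x=-0.616: |R|=0.71602 <1
  x=-0.577: |R|=0.71431 <1
  x=-0.545: |R|=0.71490 <1
  x=-1.439: |R|=1.37288 >1
  x=-1.230: |R|=1.09379 >1
  x=-1.204: |R|=1.06441 >1
So |R|<1 on (-1.1429, 0).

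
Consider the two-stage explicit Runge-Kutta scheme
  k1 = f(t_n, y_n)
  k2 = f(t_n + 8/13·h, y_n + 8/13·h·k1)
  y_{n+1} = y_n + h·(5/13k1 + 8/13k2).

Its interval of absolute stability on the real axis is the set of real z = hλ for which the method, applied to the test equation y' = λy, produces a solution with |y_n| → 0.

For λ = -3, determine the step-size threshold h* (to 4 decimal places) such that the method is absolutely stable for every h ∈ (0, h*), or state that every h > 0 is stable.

(-2.6406,0); λ=-3 ⇒ h* = (169/64)/3 = 0.8802.

With y'=λy (z=hλ):
  k1=λy_n ⇒ h·k1=z·y_n;  k2=λ(1+8/13z)y_n ⇒ h·k2=z(1+8/13z)y_n
  y_{n+1}/y_n = 1 + 5/13z + 8/13z(1+8/13z) = 1 + z + 64/169z²
  ⇒ R(z) = 1 + z + 64/169z².

Boundary: |R(x)|=1, x<0.
x=-1.71: |R|=0.3974
R=1: x+64/169x²=0 ⇒ x=−169/64=-2.6406; min R=1−1/(4·64/169)=0.3398>−1
Confirm numerically:
  x=-2.516: |R|=0.88126 <1
  x=-2.197: |R|=0.63090 <1
  x=-1.771: |R|=0.41676 <1
  x=-2.846: |R|=1.22135 >1
  x=-2.662: |R|=1.02155 >1
Interval (-2.6406, 0).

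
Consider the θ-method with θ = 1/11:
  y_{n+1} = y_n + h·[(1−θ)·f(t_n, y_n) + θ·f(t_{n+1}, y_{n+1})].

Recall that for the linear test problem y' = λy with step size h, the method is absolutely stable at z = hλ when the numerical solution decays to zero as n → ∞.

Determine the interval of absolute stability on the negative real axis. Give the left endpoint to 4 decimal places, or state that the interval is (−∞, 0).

(-2.4444, 0).

On y'=λy, z=hλ:
  y_{n+1} = y_n + z·[10/11·y_n + 1/11·y_{n+1}] ⇒ (1 − 1/11z)y_{n+1} = (1 + 10/11z)y_n
  so R(z) = (1 + 10/11z)/(1 − 1/11z).

Find x<0 with |R(x)|<1.
x=-1.3: |R|=0.1626
R=−1: 1+10/11x = −1+1/11x ⇒ -9/11x=2 ⇒ x=2/(-9/11)=-2.4444
Confirm numerically:
  x=-1.825: |R|=0.56530 <1
  x=-1.554: |R|=0.36164 <1
  x=-1.219: |R|=0.09739 <1
  x=-2.931: |R|=1.31433 >1
  x=-2.784: |R|=1.22171 >1
  x=-2.586: |R|=1.09377 >1
Interval (-2.4444, 0).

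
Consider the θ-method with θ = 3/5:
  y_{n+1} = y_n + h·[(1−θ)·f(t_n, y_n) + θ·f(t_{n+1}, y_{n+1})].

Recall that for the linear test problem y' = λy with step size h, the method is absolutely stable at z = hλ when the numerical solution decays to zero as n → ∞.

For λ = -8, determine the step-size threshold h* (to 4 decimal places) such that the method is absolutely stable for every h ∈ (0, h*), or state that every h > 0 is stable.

Test eqn y'=λy, z=hλ:
  y_{n+1} = y_n + z·[2/5·y_n + 3/5·y_{n+1}] ⇒ (1 − 3/5z)y_{n+1} = (1 + 2/5z)y_n
  ⇒ R(z) = (1 + 2/5z)/(1 − 3/5z).

Need |R(x)|<1, x<0.
x=-0.94: |R|=0.3990
x=-2: |R|=0.0909
x=-10: |R|=0.4286
x=-100: |R|=0.6393
θ=3/5≥1/2 ⇒ |1+2/5x|<|1−3/5x| ∀x<0 ⇒ unbounded interval.

interval (−∞, 0). Any h>0 works for λ=-8.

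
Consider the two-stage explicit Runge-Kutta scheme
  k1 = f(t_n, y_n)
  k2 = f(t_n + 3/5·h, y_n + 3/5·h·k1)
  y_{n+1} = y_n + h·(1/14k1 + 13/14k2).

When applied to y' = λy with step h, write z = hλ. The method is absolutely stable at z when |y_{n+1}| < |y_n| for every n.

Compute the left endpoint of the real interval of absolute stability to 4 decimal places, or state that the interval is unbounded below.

left endpoint -1.7949.

With y'=λy (z=hλ):
  k1=λy_n ⇒ h·k1=z·y_n;  k2=λ(1+3/5z)y_n ⇒ h·k2=z(1+3/5z)y_n
  y_{n+1}/y_n = 1 + 1/14z + 13/14z(1+3/5z) = 1 + z + 39/70z²
  R(z) = 1 + z + 39/70z².

Boundary: |R(x)|=1, x<0.
x=-1.73: |R|=0.9375
R=1: x+39/70x²=0 ⇒ x=−70/39=-1.7949; min R=1−1/(4·39/70)=0.5513>−1
Confirm numerically:
  x=-1.718: |R|=0.92642 <1
  x=-1.261: |R|=0.62492 <1
  x=-1.212: |R|=0.60641 <1
  x=-2.312: |R|=1.66612 >1
  x=-2.036: |R|=1.27352 >1
  x=-1.888: |R|=1.09796 >1
So |R|<1 on (-1.7949, 0).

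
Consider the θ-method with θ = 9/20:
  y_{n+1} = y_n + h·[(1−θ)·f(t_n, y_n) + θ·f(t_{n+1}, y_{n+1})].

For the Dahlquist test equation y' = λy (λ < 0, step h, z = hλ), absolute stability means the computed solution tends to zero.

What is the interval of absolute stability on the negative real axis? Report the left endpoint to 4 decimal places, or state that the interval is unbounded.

(-20.0000, 0).

With y'=λy (z=hλ):
  y_{n+1} = y_n + z·[11/20·y_n + 9/20·y_{n+1}] ⇒ (1 − 9/20z)y_{n+1} = (1 + 11/20z)y_n
  ⇒ R(z) = (1 + 11/20z)/(1 − 9/20z).

Boundary: |R(x)|=1, x<0.
x=-0.7: |R|=0.4677
R=−1: 1+11/20x = −1+9/20x ⇒ -1/10x=2 ⇒ x=2/(-1/10)=-20.0000
Confirm numerically:
  x=-11.545: |R|=0.86352 <1
  x=-10.573: |R|=0.83628 <1
  x=-10.338: |R|=0.82905 <1
  x=-8.588: |R|=0.76541 <1
  x=-20.549: |R|=1.00536 >1
  x=-20.517: |R|=1.00505 >1
  x=-20.255: |R|=1.00252 >1
So |R|<1 on (-20.0000, 0).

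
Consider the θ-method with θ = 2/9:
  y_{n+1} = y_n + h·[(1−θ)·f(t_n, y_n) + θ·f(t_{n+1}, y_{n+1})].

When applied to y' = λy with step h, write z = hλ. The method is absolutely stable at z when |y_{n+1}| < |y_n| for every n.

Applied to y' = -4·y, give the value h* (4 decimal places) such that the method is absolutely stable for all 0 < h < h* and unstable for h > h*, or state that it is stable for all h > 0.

Test eqn y'=λy, z=hλ:
  y_{n+1} = y_n + z·[7/9·y_n + 2/9·y_{n+1}] ⇒ (1 − 2/9z)y_{n+1} = (1 + 7/9z)y_n
  R(z) = (1 + 7/9z)/(1 − 2/9z).

Boundary: |R(x)|=1, x<0.
x=-0.5: |R|=0.5500
R=−1: 1+7/9x = −1+2/9x ⇒ -5/9x=2 ⇒ x=2/(-5/9)=-3.6000
Confirm numerically:
  x=-3.080: |R|=0.82850 <1
  x=-2.962: |R|=0.78625 <1
  x=-2.223: |R|=0.48795 <1
  x=-2.111: |R|=0.43692 <1
  x=-3.995: |R|=1.11624 >1
  x=-3.925: |R|=1.09644 >1
Interval (-3.6000, 0).

(-3.6000,0); λ=-4 ⇒ h* = (18/5)/4 = 0.9000.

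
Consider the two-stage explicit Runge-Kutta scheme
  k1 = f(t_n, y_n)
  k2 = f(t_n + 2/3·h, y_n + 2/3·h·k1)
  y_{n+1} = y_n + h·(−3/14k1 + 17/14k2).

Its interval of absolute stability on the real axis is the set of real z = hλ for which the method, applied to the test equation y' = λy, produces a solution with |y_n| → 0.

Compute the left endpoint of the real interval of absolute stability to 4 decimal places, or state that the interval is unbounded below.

z* = -1.2353.

Set f=λy, z=hλ:
  k1=λy_n ⇒ h·k1=z·y_n;  k2=λ(1+2/3z)y_n ⇒ h·k2=z(1+2/3z)y_n
  y_{n+1}/y_n = 1 − 3/14z + 17/14z(1+2/3z) = 1 + z + 17/21z²
  so R(z) = 1 + z + 17/21z².

Boundary: |R(x)|=1, x<0.
x=-1.73: |R|=1.6928
R=1: x+17/21x²=0 ⇒ x=−21/17=-1.2353; min R=1−1/(4·17/21)=0.6912>−1
Confirm numerically:
  x=-0.770: |R|=0.70997 <1
  x=-0.721: |R|=0.69982 <1
  x=-0.618: |R|=0.69118 <1
  x=-0.545: |R|=0.69545 <1
  x=-1.513: |R|=1.34014 >1
  x=-1.491: |R|=1.30864 >1
Stable set (-1.2353, 0).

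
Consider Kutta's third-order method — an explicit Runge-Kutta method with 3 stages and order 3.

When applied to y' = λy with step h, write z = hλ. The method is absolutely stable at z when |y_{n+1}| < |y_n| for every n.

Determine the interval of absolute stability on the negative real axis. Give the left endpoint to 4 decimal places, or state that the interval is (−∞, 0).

On y'=λy, z=hλ:
  order 3, 3-stage ⇒ R(z)=1+z+z^2/2+z^3/6
  (e.g. R(-1.14)=0.26288, |R|=0.26288)

Boundary: |R(x)|=1, x<0.
x=-1.14: |R|=0.2629
|R(-2.75)|=1.4349 |R(-1.8)|=0.1520 |R(-1.67)|=0.0518
Bisect:
  x_lo=-3.3807 |R|=3.1058  x_hi=-0.2222 |R|=0.8007
  mid=-1.80142 |R|=0.15317 →hi
  mid=-2.59104 |R|=1.13345 →lo
  mid=-2.19623 |R|=0.55008 →hi
  mid=-2.39364 |R|=0.81461 →hi
  mid=-2.49234 |R|=0.96676 →hi
  mid=-2.54169 |R|=1.04823 →lo
  mid=-2.51701 |R|=1.00703 →lo
  mid=-2.50468 |R|=0.98678 →hi
  mid=-2.51085 |R|=0.99688 →hi
  mid=-2.51393 |R|=1.00195 →lo
  ...
  [-2.51277,-2.51258] ⇒ x*=-2.5127
So |R|<1 on (-2.5127, 0).

z∈(-2.5127,0).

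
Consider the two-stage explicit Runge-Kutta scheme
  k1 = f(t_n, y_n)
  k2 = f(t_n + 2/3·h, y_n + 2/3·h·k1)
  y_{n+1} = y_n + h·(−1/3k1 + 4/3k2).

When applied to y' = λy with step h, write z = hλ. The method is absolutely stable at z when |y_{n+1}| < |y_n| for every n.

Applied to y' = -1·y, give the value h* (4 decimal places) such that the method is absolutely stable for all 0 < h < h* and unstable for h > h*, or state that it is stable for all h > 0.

(-1.1250,0); λ=-1 ⇒ h* = (9/8)/1 = 1.1250.

Set f=λy, z=hλ:
  k1=λy_n ⇒ h·k1=z·y_n;  k2=λ(1+2/3z)y_n ⇒ h·k2=z(1+2/3z)y_n
  y_{n+1}/y_n = 1 − 1/3z + 4/3z(1+2/3z) = 1 + z + 8/9z²
  ⇒ R(z) = 1 + z + 8/9z².

Find x<0 with |R(x)|<1.
x=-1.14: |R|=1.0152
R=1: x+8/9x²=0 ⇒ x=−9/8=-1.1250; min R=1−1/(4·8/9)=0.7188>−1
Confirm numerically:
  x=-0.991: |R|=0.88196 <1
  x=-0.568: |R|=0.71878 <1
  x=-0.543: |R|=0.71909 <1
  x=-1.501: |R|=1.50167 >1
  x=-1.433: |R|=1.39232 >1
  x=-1.301: |R|=1.20353 >1
Stable set (-1.1250, 0).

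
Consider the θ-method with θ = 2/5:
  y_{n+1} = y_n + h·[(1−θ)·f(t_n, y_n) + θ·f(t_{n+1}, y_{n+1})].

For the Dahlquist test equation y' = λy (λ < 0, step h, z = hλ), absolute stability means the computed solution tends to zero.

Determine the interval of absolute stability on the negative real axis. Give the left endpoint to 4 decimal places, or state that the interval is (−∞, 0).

Set f=λy, z=hλ:
  y_{n+1} = y_n + z·[3/5·y_n + 2/5·y_{n+1}] ⇒ (1 − 2/5z)y_{n+1} = (1 + 3/5z)y_n
  so R(z) = (1 + 3/5z)/(1 − 2/5z).

Find x<0 with |R(x)|<1.
x=-0.55: |R|=0.5492
R=−1: 1+3/5x = −1+2/5x ⇒ -1/5x=2 ⇒ x=2/(-1/5)=-10.0000
Confirm numerically:
  x=-9.057: |R|=0.95920 <1
  x=-7.680: |R|=0.88605 <1
  x=-4.158: |R|=0.56128 <1
  x=-10.494: |R|=1.01901 >1
  x=-10.430: |R|=1.01663 >1
  x=-10.106: |R|=1.00420 >1
So |R|<1 on (-10.0000, 0).

(-10.0000, 0).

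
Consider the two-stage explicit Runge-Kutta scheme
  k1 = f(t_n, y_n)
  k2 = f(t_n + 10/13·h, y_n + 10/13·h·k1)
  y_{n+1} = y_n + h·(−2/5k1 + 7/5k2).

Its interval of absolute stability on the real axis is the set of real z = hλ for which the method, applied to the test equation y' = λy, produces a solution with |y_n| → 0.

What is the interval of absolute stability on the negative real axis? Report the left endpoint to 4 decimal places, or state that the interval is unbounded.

z∈(-0.9286,0).

Set f=λy, z=hλ:
  k1=λy_n ⇒ h·k1=z·y_n;  k2=λ(1+10/13z)y_n ⇒ h·k2=z(1+10/13z)y_n
  y_{n+1}/y_n = 1 − 2/5z + 7/5z(1+10/13z) = 1 + z + 14/13z²
  R(z) = 1 + z + 14/13z².

Solve |R(x)|<1 on ℝ⁻.
x=-1.39: |R|=1.6907
R=1: x+14/13x²=0 ⇒ x=−13/14=-0.9286; min R=1−1/(4·14/13)=0.7679>−1
Confirm numerically:
  x=-0.825: |R|=0.90798 <1
  x=-0.723: |R|=0.83994 <1
  x=-0.633: |R|=0.79851 <1
  x=-1.212: |R|=1.36994 >1
  x=-1.132: |R|=1.24800 >1
Interval (-0.9286, 0).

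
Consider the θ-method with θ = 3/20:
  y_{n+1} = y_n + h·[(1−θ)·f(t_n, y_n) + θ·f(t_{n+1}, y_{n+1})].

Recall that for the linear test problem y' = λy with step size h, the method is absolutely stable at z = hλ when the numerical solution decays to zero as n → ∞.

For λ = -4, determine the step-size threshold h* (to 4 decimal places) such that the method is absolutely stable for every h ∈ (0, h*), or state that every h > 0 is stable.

With y'=λy (z=hλ):
  y_{n+1} = y_n + z·[17/20·y_n + 3/20·y_{n+1}] ⇒ (1 − 3/20z)y_{n+1} = (1 + 17/20z)y_n
  Hence R(z) = (1 + 17/20z)/(1 − 3/20z).

Boundary: |R(x)|=1, x<0.
x=-1.19: |R|=0.0098
R=−1: 1+17/20x = −1+3/20x ⇒ -7/10x=2 ⇒ x=2/(-7/10)=-2.8571
Confirm numerically:
  x=-2.597: |R|=0.86895 <1
  x=-2.374: |R|=0.75061 <1
  x=-2.067: |R|=0.57780 <1
  x=-3.241: |R|=1.18080 >1
  x=-3.120: |R|=1.12534 >1
Interval (-2.8571, 0).

(-2.8571,0); λ=-4 ⇒ h* = (20/7)/4 = 0.7143.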